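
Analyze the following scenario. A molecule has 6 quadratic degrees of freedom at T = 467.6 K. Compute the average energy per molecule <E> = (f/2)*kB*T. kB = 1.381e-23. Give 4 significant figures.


Step 1: f/2 = 6/2 = 3
Step 2: kB*T = 1.381e-23 * 467.6 = 6.458e-21
Step 3: <E> = 3 * 6.458e-21 = 1.937e-20 J

1.937e-20


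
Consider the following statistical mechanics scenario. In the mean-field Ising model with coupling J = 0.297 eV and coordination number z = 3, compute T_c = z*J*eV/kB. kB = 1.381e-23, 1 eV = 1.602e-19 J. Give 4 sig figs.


Step 1: z*J = 3*0.297 = 0.891 eV
Step 2: Convert to Joules: 0.891*1.602e-19 = 1.427e-19 J
Step 3: T_c = 1.427e-19 / 1.381e-23 = 1.034e+04 K

1.034e+04


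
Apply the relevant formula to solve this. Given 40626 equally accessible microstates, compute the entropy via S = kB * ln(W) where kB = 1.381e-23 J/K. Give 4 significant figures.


Step 1: ln(W) = ln(40626) = 10.61
Step 2: S = kB * ln(W) = 1.381e-23 * 10.61
Step 3: S = 1.466e-22 J/K

1.466e-22


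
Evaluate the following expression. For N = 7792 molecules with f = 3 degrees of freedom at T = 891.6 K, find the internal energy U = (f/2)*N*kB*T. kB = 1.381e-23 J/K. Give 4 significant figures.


Step 1: f/2 = 3/2 = 1.5
Step 2: N*kB*T = 7792*1.381e-23*891.6 = 9.594e-17
Step 3: U = 1.5 * 9.594e-17 = 1.439e-16 J

1.439e-16


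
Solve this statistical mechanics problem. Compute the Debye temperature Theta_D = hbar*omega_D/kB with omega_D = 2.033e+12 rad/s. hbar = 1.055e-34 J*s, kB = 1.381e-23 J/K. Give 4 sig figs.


Step 1: hbar*omega_D = 1.055e-34 * 2.033e+12 = 2.145e-22 J
Step 2: Theta_D = 2.145e-22 / 1.381e-23
Step 3: Theta_D = 15.53 K

15.53


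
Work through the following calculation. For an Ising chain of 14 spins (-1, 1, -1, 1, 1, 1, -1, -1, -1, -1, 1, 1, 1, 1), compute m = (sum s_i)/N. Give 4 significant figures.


Step 1: Count up spins (+1): 8, down spins (-1): 6
Step 2: Total magnetization M = 8 - 6 = 2
Step 3: m = M/N = 2/14 = 0.1429

0.1429


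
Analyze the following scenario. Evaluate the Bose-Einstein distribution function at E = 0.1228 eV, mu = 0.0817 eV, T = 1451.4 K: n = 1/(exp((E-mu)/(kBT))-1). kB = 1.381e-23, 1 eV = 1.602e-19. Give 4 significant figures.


Step 1: (E - mu) = 0.0411 eV
Step 2: x = (E-mu)*eV/(kB*T) = 0.0411*1.602e-19/(1.381e-23*1451.4) = 0.3285
Step 3: exp(x) = 1.389
Step 4: n = 1/(exp(x)-1) = 2.572

2.572


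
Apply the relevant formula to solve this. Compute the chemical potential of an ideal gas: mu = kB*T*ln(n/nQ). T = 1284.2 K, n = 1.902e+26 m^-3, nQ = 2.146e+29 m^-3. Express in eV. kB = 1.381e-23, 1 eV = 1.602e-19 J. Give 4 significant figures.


Step 1: n/nQ = 1.902e+26/2.146e+29 = 0.0008863
Step 2: ln(n/nQ) = -7.028
Step 3: mu = kB*T*ln(n/nQ) = 1.773e-20*-7.028 = -1.246e-19 J
Step 4: Convert to eV: -1.246e-19/1.602e-19 = -0.7781 eV

-0.7781


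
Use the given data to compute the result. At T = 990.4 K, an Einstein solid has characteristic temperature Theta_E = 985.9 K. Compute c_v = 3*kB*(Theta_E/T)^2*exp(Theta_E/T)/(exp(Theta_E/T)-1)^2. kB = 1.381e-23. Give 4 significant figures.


Step 1: x = Theta_E/T = 985.9/990.4 = 0.9955
Step 2: x^2 = 0.9909
Step 3: exp(x) = 2.706
Step 4: c_v = 3*1.381e-23*0.9909*2.706/(2.706-1)^2 = 3.817e-23

3.817e-23


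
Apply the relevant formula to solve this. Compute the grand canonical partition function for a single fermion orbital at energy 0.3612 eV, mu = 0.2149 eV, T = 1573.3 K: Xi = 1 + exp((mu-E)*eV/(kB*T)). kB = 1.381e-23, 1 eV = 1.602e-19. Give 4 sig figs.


Step 1: (mu - E) = 0.2149 - 0.3612 = -0.1463 eV
Step 2: x = (mu-E)*eV/(kB*T) = -0.1463*1.602e-19/(1.381e-23*1573.3) = -1.079
Step 3: exp(x) = 0.34
Step 4: Xi = 1 + 0.34 = 1.34

1.34


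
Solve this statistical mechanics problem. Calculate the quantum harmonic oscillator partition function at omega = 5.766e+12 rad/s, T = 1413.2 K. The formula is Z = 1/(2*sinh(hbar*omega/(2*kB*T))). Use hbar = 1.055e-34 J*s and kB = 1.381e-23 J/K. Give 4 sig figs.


Step 1: Compute x = hbar*omega/(kB*T) = 1.055e-34*5.766e+12/(1.381e-23*1413.2) = 0.03117
Step 2: x/2 = 0.01558
Step 3: sinh(x/2) = 0.01559
Step 4: Z = 1/(2*0.01559) = 32.08

32.08


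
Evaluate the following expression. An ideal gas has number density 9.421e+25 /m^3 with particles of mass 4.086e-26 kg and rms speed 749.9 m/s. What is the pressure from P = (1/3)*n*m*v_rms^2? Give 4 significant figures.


Step 1: v_rms^2 = 749.9^2 = 5.624e+05
Step 2: n*m = 9.421e+25*4.086e-26 = 3.849
Step 3: P = (1/3)*3.849*5.624e+05 = 7.216e+05 Pa

7.216e+05


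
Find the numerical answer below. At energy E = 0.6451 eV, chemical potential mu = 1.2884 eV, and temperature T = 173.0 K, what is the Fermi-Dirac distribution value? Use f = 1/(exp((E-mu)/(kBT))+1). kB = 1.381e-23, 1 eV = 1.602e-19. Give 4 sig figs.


Step 1: (E - mu) = 0.6451 - 1.2884 = -0.6433 eV
Step 2: Convert: (E-mu)*eV = -1.031e-19 J
Step 3: x = (E-mu)*eV/(kB*T) = -43.14
Step 4: f = 1/(exp(-43.14)+1) = 1

1


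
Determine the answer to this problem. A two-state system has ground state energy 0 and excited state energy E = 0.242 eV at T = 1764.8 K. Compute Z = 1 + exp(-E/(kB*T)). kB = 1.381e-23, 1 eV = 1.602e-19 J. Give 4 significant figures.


Step 1: Compute beta*E = E*eV/(kB*T) = 0.242*1.602e-19/(1.381e-23*1764.8) = 1.591
Step 2: exp(-beta*E) = exp(-1.591) = 0.2038
Step 3: Z = 1 + 0.2038 = 1.204

1.204


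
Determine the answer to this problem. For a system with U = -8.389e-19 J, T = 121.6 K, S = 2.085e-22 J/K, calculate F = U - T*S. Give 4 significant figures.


Step 1: T*S = 121.6 * 2.085e-22 = 2.535e-20 J
Step 2: F = U - T*S = -8.389e-19 - 2.535e-20
Step 3: F = -8.643e-19 J

-8.643e-19


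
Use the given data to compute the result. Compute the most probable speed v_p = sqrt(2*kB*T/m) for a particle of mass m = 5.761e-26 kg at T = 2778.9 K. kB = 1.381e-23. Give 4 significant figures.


Step 1: Numerator = 2*kB*T = 2*1.381e-23*2778.9 = 7.675e-20
Step 2: Ratio = 7.675e-20 / 5.761e-26 = 1.332e+06
Step 3: v_p = sqrt(1.332e+06) = 1154 m/s

1154


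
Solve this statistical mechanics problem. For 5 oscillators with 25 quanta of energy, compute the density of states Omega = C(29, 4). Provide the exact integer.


Step 1: Use binomial coefficient C(29, 4)
Step 2: Numerator = 29! / 25!
Step 3: Denominator = 4!
Step 4: Omega = 23751

23751


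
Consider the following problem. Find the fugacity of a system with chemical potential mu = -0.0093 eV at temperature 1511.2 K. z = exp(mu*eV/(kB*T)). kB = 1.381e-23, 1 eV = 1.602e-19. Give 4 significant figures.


Step 1: Convert mu to Joules: -0.0093*1.602e-19 = -1.49e-21 J
Step 2: kB*T = 1.381e-23*1511.2 = 2.087e-20 J
Step 3: mu/(kB*T) = -0.07139
Step 4: z = exp(-0.07139) = 0.9311

0.9311


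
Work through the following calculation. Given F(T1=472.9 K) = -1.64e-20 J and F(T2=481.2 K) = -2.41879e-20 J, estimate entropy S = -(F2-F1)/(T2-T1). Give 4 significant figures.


Step 1: dF = F2 - F1 = -2.41879e-20 - (-1.64e-20) = -7.7879e-21 J
Step 2: dT = T2 - T1 = 481.2 - 472.9 = 8.3 K
Step 3: S = -dF/dT = -(-7.7879e-21)/8.3 = 9.383e-22 J/K

9.383e-22


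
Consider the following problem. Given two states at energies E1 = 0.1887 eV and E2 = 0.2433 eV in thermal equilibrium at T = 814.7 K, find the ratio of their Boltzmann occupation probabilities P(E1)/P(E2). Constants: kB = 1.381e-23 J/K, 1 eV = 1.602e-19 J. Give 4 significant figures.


Step 1: Compute energy difference dE = E1 - E2 = 0.1887 - 0.2433 = -0.0546 eV
Step 2: Convert to Joules: dE_J = -0.0546 * 1.602e-19 = -8.747e-21 J
Step 3: Compute exponent = -dE_J / (kB * T) = -(-8.747e-21) / (1.381e-23 * 814.7) = 0.7774
Step 4: P(E1)/P(E2) = exp(0.7774) = 2.176

2.176


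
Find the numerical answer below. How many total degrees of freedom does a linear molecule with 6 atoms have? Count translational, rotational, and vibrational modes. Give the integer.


Step 1: Translational DOF = 3
Step 2: Rotational DOF (linear) = 2
Step 3: Vibrational DOF = 3*6 - 5 = 13
Step 4: Total = 3 + 2 + 13 = 18

18


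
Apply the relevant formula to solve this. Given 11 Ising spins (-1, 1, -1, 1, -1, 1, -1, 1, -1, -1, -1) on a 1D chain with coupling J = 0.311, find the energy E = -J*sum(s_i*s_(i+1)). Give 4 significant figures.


Step 1: Nearest-neighbor products: -1, -1, -1, -1, -1, -1, -1, -1, 1, 1
Step 2: Sum of products = -6
Step 3: E = -0.311 * -6 = 1.866

1.866


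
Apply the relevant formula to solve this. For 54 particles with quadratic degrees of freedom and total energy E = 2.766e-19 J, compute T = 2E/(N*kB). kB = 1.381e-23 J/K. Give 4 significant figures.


Step 1: Numerator = 2*E = 2*2.766e-19 = 5.532e-19 J
Step 2: Denominator = N*kB = 54*1.381e-23 = 7.457e-22
Step 3: T = 5.532e-19 / 7.457e-22 = 741.8 K

741.8


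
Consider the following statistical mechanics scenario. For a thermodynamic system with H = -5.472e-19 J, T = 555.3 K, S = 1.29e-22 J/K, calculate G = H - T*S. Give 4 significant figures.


Step 1: T*S = 555.3 * 1.29e-22 = 7.163e-20 J
Step 2: G = H - T*S = -5.472e-19 - 7.163e-20
Step 3: G = -6.188e-19 J

-6.188e-19


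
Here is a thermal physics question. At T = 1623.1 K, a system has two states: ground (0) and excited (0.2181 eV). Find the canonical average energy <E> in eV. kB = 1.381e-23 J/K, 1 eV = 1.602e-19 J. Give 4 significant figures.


Step 1: beta*E = 0.2181*1.602e-19/(1.381e-23*1623.1) = 1.559
Step 2: exp(-beta*E) = 0.2104
Step 3: <E> = 0.2181*0.2104/(1+0.2104) = 0.03791 eV

0.03791


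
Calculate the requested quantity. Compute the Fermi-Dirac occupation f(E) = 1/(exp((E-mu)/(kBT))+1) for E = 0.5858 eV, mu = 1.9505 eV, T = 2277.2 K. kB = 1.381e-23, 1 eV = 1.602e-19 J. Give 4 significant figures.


Step 1: (E - mu) = 0.5858 - 1.9505 = -1.365 eV
Step 2: Convert: (E-mu)*eV = -2.186e-19 J
Step 3: x = (E-mu)*eV/(kB*T) = -6.952
Step 4: f = 1/(exp(-6.952)+1) = 0.999

0.999


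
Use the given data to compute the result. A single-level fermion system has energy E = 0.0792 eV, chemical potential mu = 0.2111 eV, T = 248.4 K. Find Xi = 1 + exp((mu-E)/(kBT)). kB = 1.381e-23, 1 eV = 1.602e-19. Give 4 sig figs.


Step 1: (mu - E) = 0.2111 - 0.0792 = 0.1319 eV
Step 2: x = (mu-E)*eV/(kB*T) = 0.1319*1.602e-19/(1.381e-23*248.4) = 6.16
Step 3: exp(x) = 473.3
Step 4: Xi = 1 + 473.3 = 474.3

474.3


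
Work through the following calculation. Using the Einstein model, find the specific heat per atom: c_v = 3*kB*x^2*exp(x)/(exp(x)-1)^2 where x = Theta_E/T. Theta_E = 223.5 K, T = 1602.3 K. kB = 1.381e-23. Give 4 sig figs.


Step 1: x = Theta_E/T = 223.5/1602.3 = 0.1395
Step 2: x^2 = 0.01946
Step 3: exp(x) = 1.15
Step 4: c_v = 3*1.381e-23*0.01946*1.15/(1.15-1)^2 = 4.136e-23

4.136e-23


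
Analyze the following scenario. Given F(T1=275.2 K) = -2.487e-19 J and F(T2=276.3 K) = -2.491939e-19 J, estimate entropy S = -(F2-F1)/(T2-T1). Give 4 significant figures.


Step 1: dF = F2 - F1 = -2.491939e-19 - (-2.487e-19) = -4.939e-22 J
Step 2: dT = T2 - T1 = 276.3 - 275.2 = 1.1 K
Step 3: S = -dF/dT = -(-4.939e-22)/1.1 = 4.49e-22 J/K

4.49e-22


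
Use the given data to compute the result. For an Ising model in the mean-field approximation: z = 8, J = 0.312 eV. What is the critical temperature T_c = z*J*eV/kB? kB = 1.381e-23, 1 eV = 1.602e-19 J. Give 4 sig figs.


Step 1: z*J = 8*0.312 = 2.496 eV
Step 2: Convert to Joules: 2.496*1.602e-19 = 3.999e-19 J
Step 3: T_c = 3.999e-19 / 1.381e-23 = 2.895e+04 K

2.895e+04


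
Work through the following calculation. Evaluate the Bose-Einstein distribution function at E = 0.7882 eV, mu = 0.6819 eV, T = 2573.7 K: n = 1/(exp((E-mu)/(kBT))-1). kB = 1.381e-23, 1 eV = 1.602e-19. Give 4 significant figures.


Step 1: (E - mu) = 0.1063 eV
Step 2: x = (E-mu)*eV/(kB*T) = 0.1063*1.602e-19/(1.381e-23*2573.7) = 0.4791
Step 3: exp(x) = 1.615
Step 4: n = 1/(exp(x)-1) = 1.627

1.627


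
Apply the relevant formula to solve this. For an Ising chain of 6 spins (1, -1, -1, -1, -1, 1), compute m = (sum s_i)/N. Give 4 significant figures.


Step 1: Count up spins (+1): 2, down spins (-1): 4
Step 2: Total magnetization M = 2 - 4 = -2
Step 3: m = M/N = -2/6 = -0.3333

-0.3333


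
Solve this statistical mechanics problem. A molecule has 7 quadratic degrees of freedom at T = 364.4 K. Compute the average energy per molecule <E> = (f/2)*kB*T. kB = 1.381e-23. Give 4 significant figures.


Step 1: f/2 = 7/2 = 3.5
Step 2: kB*T = 1.381e-23 * 364.4 = 5.032e-21
Step 3: <E> = 3.5 * 5.032e-21 = 1.761e-20 J

1.761e-20


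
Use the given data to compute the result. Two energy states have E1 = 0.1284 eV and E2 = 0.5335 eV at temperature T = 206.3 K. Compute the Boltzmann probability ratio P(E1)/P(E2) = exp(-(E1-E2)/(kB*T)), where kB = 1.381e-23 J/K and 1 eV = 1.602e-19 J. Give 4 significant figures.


Step 1: Compute energy difference dE = E1 - E2 = 0.1284 - 0.5335 = -0.4051 eV
Step 2: Convert to Joules: dE_J = -0.4051 * 1.602e-19 = -6.49e-20 J
Step 3: Compute exponent = -dE_J / (kB * T) = -(-6.49e-20) / (1.381e-23 * 206.3) = 22.78
Step 4: P(E1)/P(E2) = exp(22.78) = 7.811e+09

7.811e+09


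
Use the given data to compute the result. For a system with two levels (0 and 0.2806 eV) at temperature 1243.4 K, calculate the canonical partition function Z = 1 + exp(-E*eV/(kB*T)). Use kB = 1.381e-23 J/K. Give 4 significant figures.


Step 1: Compute beta*E = E*eV/(kB*T) = 0.2806*1.602e-19/(1.381e-23*1243.4) = 2.618
Step 2: exp(-beta*E) = exp(-2.618) = 0.07296
Step 3: Z = 1 + 0.07296 = 1.073

1.073


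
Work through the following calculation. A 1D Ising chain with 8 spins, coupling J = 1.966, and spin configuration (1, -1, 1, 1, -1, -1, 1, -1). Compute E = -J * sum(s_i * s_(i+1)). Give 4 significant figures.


Step 1: Nearest-neighbor products: -1, -1, 1, -1, 1, -1, -1
Step 2: Sum of products = -3
Step 3: E = -1.966 * -3 = 5.898

5.898


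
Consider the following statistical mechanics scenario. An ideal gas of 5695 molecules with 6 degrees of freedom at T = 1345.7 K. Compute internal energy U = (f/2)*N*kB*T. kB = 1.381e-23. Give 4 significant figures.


Step 1: f/2 = 6/2 = 3.0
Step 2: N*kB*T = 5695*1.381e-23*1345.7 = 1.058e-16
Step 3: U = 3.0 * 1.058e-16 = 3.175e-16 J

3.175e-16


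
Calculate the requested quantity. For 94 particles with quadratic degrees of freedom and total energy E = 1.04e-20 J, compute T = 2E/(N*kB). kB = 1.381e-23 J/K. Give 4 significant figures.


Step 1: Numerator = 2*E = 2*1.04e-20 = 2.08e-20 J
Step 2: Denominator = N*kB = 94*1.381e-23 = 1.298e-21
Step 3: T = 2.08e-20 / 1.298e-21 = 16.02 K

16.02


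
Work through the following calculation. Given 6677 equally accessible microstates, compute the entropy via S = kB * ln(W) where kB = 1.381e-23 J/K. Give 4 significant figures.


Step 1: ln(W) = ln(6677) = 8.806
Step 2: S = kB * ln(W) = 1.381e-23 * 8.806
Step 3: S = 1.216e-22 J/K

1.216e-22


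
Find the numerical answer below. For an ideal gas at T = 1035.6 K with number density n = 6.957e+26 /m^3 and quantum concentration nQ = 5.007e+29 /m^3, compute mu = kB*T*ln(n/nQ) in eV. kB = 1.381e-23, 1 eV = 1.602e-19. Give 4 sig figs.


Step 1: n/nQ = 6.957e+26/5.007e+29 = 0.001389
Step 2: ln(n/nQ) = -6.579
Step 3: mu = kB*T*ln(n/nQ) = 1.43e-20*-6.579 = -9.409e-20 J
Step 4: Convert to eV: -9.409e-20/1.602e-19 = -0.5873 eV

-0.5873


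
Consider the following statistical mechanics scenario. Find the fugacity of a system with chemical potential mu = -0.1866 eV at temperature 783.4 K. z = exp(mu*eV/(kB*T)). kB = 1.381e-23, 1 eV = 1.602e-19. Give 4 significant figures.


Step 1: Convert mu to Joules: -0.1866*1.602e-19 = -2.989e-20 J
Step 2: kB*T = 1.381e-23*783.4 = 1.082e-20 J
Step 3: mu/(kB*T) = -2.763
Step 4: z = exp(-2.763) = 0.0631

0.0631


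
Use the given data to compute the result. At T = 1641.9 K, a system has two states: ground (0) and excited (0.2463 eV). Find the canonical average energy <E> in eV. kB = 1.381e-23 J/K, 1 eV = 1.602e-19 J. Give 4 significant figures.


Step 1: beta*E = 0.2463*1.602e-19/(1.381e-23*1641.9) = 1.74
Step 2: exp(-beta*E) = 0.1755
Step 3: <E> = 0.2463*0.1755/(1+0.1755) = 0.03677 eV

0.03677


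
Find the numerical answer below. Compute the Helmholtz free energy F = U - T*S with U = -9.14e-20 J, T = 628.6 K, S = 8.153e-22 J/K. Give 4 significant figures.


Step 1: T*S = 628.6 * 8.153e-22 = 5.125e-19 J
Step 2: F = U - T*S = -9.14e-20 - 5.125e-19
Step 3: F = -6.039e-19 J

-6.039e-19


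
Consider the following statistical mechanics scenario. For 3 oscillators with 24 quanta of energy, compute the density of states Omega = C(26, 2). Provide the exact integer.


Step 1: Use binomial coefficient C(26, 2)
Step 2: Numerator = 26! / 24!
Step 3: Denominator = 2!
Step 4: Omega = 325

325


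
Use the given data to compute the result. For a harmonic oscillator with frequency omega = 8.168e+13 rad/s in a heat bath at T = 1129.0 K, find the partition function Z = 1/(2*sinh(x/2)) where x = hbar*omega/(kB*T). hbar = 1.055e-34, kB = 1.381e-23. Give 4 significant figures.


Step 1: Compute x = hbar*omega/(kB*T) = 1.055e-34*8.168e+13/(1.381e-23*1129.0) = 0.5527
Step 2: x/2 = 0.2763
Step 3: sinh(x/2) = 0.2799
Step 4: Z = 1/(2*0.2799) = 1.787

1.787


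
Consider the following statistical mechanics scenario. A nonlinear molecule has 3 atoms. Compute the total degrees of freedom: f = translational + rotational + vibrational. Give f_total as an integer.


Step 1: Translational DOF = 3
Step 2: Rotational DOF (nonlinear) = 3
Step 3: Vibrational DOF = 3*3 - 6 = 3
Step 4: Total = 3 + 3 + 3 = 9

9


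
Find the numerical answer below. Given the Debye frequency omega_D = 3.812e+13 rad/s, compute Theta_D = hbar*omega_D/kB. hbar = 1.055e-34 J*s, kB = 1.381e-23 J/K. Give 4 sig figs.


Step 1: hbar*omega_D = 1.055e-34 * 3.812e+13 = 4.022e-21 J
Step 2: Theta_D = 4.022e-21 / 1.381e-23
Step 3: Theta_D = 291.2 K

291.2


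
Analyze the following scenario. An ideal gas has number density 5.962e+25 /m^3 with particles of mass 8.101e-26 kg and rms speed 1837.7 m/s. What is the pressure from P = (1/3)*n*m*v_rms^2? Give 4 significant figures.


Step 1: v_rms^2 = 1837.7^2 = 3.377e+06
Step 2: n*m = 5.962e+25*8.101e-26 = 4.83
Step 3: P = (1/3)*4.83*3.377e+06 = 5.437e+06 Pa

5.437e+06


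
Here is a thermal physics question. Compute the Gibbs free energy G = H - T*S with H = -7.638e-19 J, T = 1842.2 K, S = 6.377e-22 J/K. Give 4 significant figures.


Step 1: T*S = 1842.2 * 6.377e-22 = 1.175e-18 J
Step 2: G = H - T*S = -7.638e-19 - 1.175e-18
Step 3: G = -1.939e-18 J

-1.939e-18


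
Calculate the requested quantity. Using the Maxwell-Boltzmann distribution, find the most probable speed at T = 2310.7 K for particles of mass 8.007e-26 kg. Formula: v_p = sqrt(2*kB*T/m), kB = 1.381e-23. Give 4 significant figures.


Step 1: Numerator = 2*kB*T = 2*1.381e-23*2310.7 = 6.382e-20
Step 2: Ratio = 6.382e-20 / 8.007e-26 = 7.971e+05
Step 3: v_p = sqrt(7.971e+05) = 892.8 m/s

892.8


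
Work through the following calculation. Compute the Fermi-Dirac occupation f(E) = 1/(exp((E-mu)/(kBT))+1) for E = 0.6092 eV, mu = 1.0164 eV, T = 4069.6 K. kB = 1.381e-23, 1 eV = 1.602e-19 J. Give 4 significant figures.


Step 1: (E - mu) = 0.6092 - 1.0164 = -0.4072 eV
Step 2: Convert: (E-mu)*eV = -6.523e-20 J
Step 3: x = (E-mu)*eV/(kB*T) = -1.161
Step 4: f = 1/(exp(-1.161)+1) = 0.7615

0.7615


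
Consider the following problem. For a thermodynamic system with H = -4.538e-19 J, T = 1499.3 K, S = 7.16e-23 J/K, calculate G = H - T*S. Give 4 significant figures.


Step 1: T*S = 1499.3 * 7.16e-23 = 1.073e-19 J
Step 2: G = H - T*S = -4.538e-19 - 1.073e-19
Step 3: G = -5.611e-19 J

-5.611e-19


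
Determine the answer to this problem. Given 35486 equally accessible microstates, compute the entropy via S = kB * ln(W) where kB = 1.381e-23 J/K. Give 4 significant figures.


Step 1: ln(W) = ln(35486) = 10.48
Step 2: S = kB * ln(W) = 1.381e-23 * 10.48
Step 3: S = 1.447e-22 J/K

1.447e-22


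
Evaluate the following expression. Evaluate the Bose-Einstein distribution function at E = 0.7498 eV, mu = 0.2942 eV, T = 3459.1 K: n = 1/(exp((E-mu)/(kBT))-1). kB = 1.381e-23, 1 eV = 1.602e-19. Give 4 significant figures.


Step 1: (E - mu) = 0.4556 eV
Step 2: x = (E-mu)*eV/(kB*T) = 0.4556*1.602e-19/(1.381e-23*3459.1) = 1.528
Step 3: exp(x) = 4.608
Step 4: n = 1/(exp(x)-1) = 0.2771

0.2771


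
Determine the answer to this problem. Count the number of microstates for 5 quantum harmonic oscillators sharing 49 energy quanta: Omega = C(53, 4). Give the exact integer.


Step 1: Use binomial coefficient C(53, 4)
Step 2: Numerator = 53! / 49!
Step 3: Denominator = 4!
Step 4: Omega = 292825

292825


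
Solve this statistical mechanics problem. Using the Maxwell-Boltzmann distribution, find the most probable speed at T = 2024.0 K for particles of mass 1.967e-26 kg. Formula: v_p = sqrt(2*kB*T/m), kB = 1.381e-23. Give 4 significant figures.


Step 1: Numerator = 2*kB*T = 2*1.381e-23*2024.0 = 5.59e-20
Step 2: Ratio = 5.59e-20 / 1.967e-26 = 2.842e+06
Step 3: v_p = sqrt(2.842e+06) = 1686 m/s

1686


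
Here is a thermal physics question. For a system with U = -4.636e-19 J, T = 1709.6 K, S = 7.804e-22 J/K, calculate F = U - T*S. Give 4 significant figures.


Step 1: T*S = 1709.6 * 7.804e-22 = 1.334e-18 J
Step 2: F = U - T*S = -4.636e-19 - 1.334e-18
Step 3: F = -1.798e-18 J

-1.798e-18


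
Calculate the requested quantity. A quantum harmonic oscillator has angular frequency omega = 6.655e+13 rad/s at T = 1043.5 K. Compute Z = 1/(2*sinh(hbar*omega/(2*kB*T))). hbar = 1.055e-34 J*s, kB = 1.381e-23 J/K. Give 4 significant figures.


Step 1: Compute x = hbar*omega/(kB*T) = 1.055e-34*6.655e+13/(1.381e-23*1043.5) = 0.4872
Step 2: x/2 = 0.2436
Step 3: sinh(x/2) = 0.246
Step 4: Z = 1/(2*0.246) = 2.032

2.032


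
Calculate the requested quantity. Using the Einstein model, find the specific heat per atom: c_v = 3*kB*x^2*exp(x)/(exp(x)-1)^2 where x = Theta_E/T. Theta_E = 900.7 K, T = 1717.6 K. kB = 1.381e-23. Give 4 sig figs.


Step 1: x = Theta_E/T = 900.7/1717.6 = 0.5244
Step 2: x^2 = 0.275
Step 3: exp(x) = 1.689
Step 4: c_v = 3*1.381e-23*0.275*1.689/(1.689-1)^2 = 4.049e-23

4.049e-23


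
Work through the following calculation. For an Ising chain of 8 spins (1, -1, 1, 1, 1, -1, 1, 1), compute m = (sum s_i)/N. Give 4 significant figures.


Step 1: Count up spins (+1): 6, down spins (-1): 2
Step 2: Total magnetization M = 6 - 2 = 4
Step 3: m = M/N = 4/8 = 0.5

0.5


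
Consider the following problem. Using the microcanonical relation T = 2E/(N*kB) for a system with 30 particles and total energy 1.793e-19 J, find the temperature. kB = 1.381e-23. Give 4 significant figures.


Step 1: Numerator = 2*E = 2*1.793e-19 = 3.586e-19 J
Step 2: Denominator = N*kB = 30*1.381e-23 = 4.143e-22
Step 3: T = 3.586e-19 / 4.143e-22 = 865.6 K

865.6


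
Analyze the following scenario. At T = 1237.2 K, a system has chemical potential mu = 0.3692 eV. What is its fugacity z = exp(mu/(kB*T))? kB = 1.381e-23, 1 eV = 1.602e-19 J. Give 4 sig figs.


Step 1: Convert mu to Joules: 0.3692*1.602e-19 = 5.915e-20 J
Step 2: kB*T = 1.381e-23*1237.2 = 1.709e-20 J
Step 3: mu/(kB*T) = 3.462
Step 4: z = exp(3.462) = 31.87

31.87


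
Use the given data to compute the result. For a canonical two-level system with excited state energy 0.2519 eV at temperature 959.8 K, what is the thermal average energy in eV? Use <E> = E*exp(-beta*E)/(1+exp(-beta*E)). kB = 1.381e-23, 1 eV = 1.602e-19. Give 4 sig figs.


Step 1: beta*E = 0.2519*1.602e-19/(1.381e-23*959.8) = 3.045
Step 2: exp(-beta*E) = 0.04762
Step 3: <E> = 0.2519*0.04762/(1+0.04762) = 0.01145 eV

0.01145


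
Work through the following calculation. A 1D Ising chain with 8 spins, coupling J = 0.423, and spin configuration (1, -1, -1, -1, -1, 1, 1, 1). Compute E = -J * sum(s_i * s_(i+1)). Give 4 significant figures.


Step 1: Nearest-neighbor products: -1, 1, 1, 1, -1, 1, 1
Step 2: Sum of products = 3
Step 3: E = -0.423 * 3 = -1.269

-1.269


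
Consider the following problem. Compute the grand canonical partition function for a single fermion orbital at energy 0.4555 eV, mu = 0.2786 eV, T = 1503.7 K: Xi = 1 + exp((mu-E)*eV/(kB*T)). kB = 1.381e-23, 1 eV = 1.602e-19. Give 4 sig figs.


Step 1: (mu - E) = 0.2786 - 0.4555 = -0.1769 eV
Step 2: x = (mu-E)*eV/(kB*T) = -0.1769*1.602e-19/(1.381e-23*1503.7) = -1.365
Step 3: exp(x) = 0.2555
Step 4: Xi = 1 + 0.2555 = 1.255

1.255


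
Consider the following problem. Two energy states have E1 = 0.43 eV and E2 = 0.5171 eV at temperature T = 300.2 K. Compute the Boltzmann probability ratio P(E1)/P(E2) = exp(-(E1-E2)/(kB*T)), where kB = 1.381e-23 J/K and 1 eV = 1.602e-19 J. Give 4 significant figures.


Step 1: Compute energy difference dE = E1 - E2 = 0.43 - 0.5171 = -0.0871 eV
Step 2: Convert to Joules: dE_J = -0.0871 * 1.602e-19 = -1.395e-20 J
Step 3: Compute exponent = -dE_J / (kB * T) = -(-1.395e-20) / (1.381e-23 * 300.2) = 3.366
Step 4: P(E1)/P(E2) = exp(3.366) = 28.95

28.95


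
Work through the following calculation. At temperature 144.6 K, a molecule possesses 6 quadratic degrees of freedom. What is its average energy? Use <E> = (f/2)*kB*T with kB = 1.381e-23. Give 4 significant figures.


Step 1: f/2 = 6/2 = 3
Step 2: kB*T = 1.381e-23 * 144.6 = 1.997e-21
Step 3: <E> = 3 * 1.997e-21 = 5.991e-21 J

5.991e-21


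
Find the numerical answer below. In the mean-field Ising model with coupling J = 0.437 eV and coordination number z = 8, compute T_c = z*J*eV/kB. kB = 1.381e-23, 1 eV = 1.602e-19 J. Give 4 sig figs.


Step 1: z*J = 8*0.437 = 3.496 eV
Step 2: Convert to Joules: 3.496*1.602e-19 = 5.601e-19 J
Step 3: T_c = 5.601e-19 / 1.381e-23 = 4.055e+04 K

4.055e+04


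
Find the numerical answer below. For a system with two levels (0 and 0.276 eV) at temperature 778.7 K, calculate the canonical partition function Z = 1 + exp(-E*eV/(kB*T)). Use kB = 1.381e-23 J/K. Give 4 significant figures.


Step 1: Compute beta*E = E*eV/(kB*T) = 0.276*1.602e-19/(1.381e-23*778.7) = 4.112
Step 2: exp(-beta*E) = exp(-4.112) = 0.01638
Step 3: Z = 1 + 0.01638 = 1.016

1.016


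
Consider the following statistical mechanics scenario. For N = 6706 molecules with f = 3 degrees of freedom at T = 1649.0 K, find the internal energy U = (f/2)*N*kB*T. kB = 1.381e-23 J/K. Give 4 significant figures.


Step 1: f/2 = 3/2 = 1.5
Step 2: N*kB*T = 6706*1.381e-23*1649.0 = 1.527e-16
Step 3: U = 1.5 * 1.527e-16 = 2.291e-16 J

2.291e-16


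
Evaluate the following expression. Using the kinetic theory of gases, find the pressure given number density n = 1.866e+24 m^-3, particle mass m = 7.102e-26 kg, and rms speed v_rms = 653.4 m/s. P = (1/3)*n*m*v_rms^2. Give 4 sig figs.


Step 1: v_rms^2 = 653.4^2 = 4.269e+05
Step 2: n*m = 1.866e+24*7.102e-26 = 0.1325
Step 3: P = (1/3)*0.1325*4.269e+05 = 1.886e+04 Pa

1.886e+04


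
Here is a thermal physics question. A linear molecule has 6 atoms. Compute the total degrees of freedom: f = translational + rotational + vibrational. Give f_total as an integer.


Step 1: Translational DOF = 3
Step 2: Rotational DOF (linear) = 2
Step 3: Vibrational DOF = 3*6 - 5 = 13
Step 4: Total = 3 + 2 + 13 = 18

18


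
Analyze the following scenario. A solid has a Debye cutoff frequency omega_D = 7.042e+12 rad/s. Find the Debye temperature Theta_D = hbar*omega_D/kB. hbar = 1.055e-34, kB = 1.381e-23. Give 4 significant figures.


Step 1: hbar*omega_D = 1.055e-34 * 7.042e+12 = 7.429e-22 J
Step 2: Theta_D = 7.429e-22 / 1.381e-23
Step 3: Theta_D = 53.8 K

53.8


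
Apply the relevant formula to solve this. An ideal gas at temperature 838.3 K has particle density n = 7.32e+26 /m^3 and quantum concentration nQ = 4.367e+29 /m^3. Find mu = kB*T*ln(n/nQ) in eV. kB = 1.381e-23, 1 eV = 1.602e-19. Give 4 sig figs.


Step 1: n/nQ = 7.32e+26/4.367e+29 = 0.001676
Step 2: ln(n/nQ) = -6.391
Step 3: mu = kB*T*ln(n/nQ) = 1.158e-20*-6.391 = -7.399e-20 J
Step 4: Convert to eV: -7.399e-20/1.602e-19 = -0.4619 eV

-0.4619


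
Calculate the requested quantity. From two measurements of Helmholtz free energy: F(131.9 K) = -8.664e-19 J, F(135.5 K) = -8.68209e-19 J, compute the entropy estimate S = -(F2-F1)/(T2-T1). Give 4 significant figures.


Step 1: dF = F2 - F1 = -8.68209e-19 - (-8.664e-19) = -1.809e-21 J
Step 2: dT = T2 - T1 = 135.5 - 131.9 = 3.6 K
Step 3: S = -dF/dT = -(-1.809e-21)/3.6 = 5.025e-22 J/K

5.025e-22


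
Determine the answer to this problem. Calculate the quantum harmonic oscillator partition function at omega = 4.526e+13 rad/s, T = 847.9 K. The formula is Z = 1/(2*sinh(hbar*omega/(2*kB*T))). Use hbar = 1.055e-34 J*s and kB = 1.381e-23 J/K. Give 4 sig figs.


Step 1: Compute x = hbar*omega/(kB*T) = 1.055e-34*4.526e+13/(1.381e-23*847.9) = 0.4078
Step 2: x/2 = 0.2039
Step 3: sinh(x/2) = 0.2053
Step 4: Z = 1/(2*0.2053) = 2.435

2.435


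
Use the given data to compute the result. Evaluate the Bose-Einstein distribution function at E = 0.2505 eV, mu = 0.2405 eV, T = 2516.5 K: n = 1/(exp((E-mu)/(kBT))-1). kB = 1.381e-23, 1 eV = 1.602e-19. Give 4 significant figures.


Step 1: (E - mu) = 0.01 eV
Step 2: x = (E-mu)*eV/(kB*T) = 0.01*1.602e-19/(1.381e-23*2516.5) = 0.0461
Step 3: exp(x) = 1.047
Step 4: n = 1/(exp(x)-1) = 21.2

21.2


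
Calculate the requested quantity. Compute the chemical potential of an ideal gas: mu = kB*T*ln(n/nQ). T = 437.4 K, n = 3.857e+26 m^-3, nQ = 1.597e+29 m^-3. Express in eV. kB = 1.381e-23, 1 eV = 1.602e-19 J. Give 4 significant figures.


Step 1: n/nQ = 3.857e+26/1.597e+29 = 0.002415
Step 2: ln(n/nQ) = -6.026
Step 3: mu = kB*T*ln(n/nQ) = 6.04e-21*-6.026 = -3.64e-20 J
Step 4: Convert to eV: -3.64e-20/1.602e-19 = -0.2272 eV

-0.2272


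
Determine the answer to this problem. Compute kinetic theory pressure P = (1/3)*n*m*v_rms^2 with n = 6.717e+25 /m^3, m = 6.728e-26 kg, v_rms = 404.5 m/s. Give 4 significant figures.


Step 1: v_rms^2 = 404.5^2 = 1.636e+05
Step 2: n*m = 6.717e+25*6.728e-26 = 4.519
Step 3: P = (1/3)*4.519*1.636e+05 = 2.465e+05 Pa

2.465e+05


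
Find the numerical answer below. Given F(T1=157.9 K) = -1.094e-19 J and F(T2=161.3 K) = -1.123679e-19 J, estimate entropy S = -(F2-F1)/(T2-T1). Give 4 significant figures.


Step 1: dF = F2 - F1 = -1.123679e-19 - (-1.094e-19) = -2.9679e-21 J
Step 2: dT = T2 - T1 = 161.3 - 157.9 = 3.4 K
Step 3: S = -dF/dT = -(-2.9679e-21)/3.4 = 8.729e-22 J/K

8.729e-22


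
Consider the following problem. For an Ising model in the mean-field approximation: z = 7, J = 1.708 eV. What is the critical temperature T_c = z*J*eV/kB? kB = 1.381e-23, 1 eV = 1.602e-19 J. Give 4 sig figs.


Step 1: z*J = 7*1.708 = 11.96 eV
Step 2: Convert to Joules: 11.96*1.602e-19 = 1.915e-18 J
Step 3: T_c = 1.915e-18 / 1.381e-23 = 1.387e+05 K

1.387e+05


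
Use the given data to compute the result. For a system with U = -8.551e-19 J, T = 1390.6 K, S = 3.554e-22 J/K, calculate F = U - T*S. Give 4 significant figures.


Step 1: T*S = 1390.6 * 3.554e-22 = 4.942e-19 J
Step 2: F = U - T*S = -8.551e-19 - 4.942e-19
Step 3: F = -1.349e-18 J

-1.349e-18


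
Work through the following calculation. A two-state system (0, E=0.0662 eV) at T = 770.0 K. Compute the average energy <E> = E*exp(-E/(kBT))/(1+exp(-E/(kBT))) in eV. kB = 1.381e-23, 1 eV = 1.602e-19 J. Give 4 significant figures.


Step 1: beta*E = 0.0662*1.602e-19/(1.381e-23*770.0) = 0.9973
Step 2: exp(-beta*E) = 0.3689
Step 3: <E> = 0.0662*0.3689/(1+0.3689) = 0.01784 eV

0.01784


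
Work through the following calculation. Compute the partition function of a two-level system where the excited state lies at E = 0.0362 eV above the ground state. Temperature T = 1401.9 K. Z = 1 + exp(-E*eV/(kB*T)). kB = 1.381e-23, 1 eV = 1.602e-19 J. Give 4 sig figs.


Step 1: Compute beta*E = E*eV/(kB*T) = 0.0362*1.602e-19/(1.381e-23*1401.9) = 0.2995
Step 2: exp(-beta*E) = exp(-0.2995) = 0.7412
Step 3: Z = 1 + 0.7412 = 1.741

1.741


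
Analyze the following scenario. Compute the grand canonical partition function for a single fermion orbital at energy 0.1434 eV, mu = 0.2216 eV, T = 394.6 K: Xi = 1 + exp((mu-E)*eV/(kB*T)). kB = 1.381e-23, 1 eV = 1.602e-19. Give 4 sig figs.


Step 1: (mu - E) = 0.2216 - 0.1434 = 0.0782 eV
Step 2: x = (mu-E)*eV/(kB*T) = 0.0782*1.602e-19/(1.381e-23*394.6) = 2.299
Step 3: exp(x) = 9.963
Step 4: Xi = 1 + 9.963 = 10.96

10.96


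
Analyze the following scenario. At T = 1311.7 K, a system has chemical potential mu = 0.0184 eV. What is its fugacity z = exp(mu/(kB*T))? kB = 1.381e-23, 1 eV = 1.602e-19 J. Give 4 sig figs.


Step 1: Convert mu to Joules: 0.0184*1.602e-19 = 2.948e-21 J
Step 2: kB*T = 1.381e-23*1311.7 = 1.811e-20 J
Step 3: mu/(kB*T) = 0.1627
Step 4: z = exp(0.1627) = 1.177

1.177


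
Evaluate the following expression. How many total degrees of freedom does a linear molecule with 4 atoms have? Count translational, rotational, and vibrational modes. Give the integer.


Step 1: Translational DOF = 3
Step 2: Rotational DOF (linear) = 2
Step 3: Vibrational DOF = 3*4 - 5 = 7
Step 4: Total = 3 + 2 + 7 = 12

12


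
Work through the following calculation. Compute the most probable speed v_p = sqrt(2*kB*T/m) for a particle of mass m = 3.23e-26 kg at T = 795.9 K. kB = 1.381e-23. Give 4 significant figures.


Step 1: Numerator = 2*kB*T = 2*1.381e-23*795.9 = 2.198e-20
Step 2: Ratio = 2.198e-20 / 3.23e-26 = 6.806e+05
Step 3: v_p = sqrt(6.806e+05) = 825 m/s

825


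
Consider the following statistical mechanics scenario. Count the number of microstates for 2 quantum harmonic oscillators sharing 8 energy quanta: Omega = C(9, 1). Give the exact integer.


Step 1: Use binomial coefficient C(9, 1)
Step 2: Numerator = 9! / 8!
Step 3: Denominator = 1!
Step 4: Omega = 9

9


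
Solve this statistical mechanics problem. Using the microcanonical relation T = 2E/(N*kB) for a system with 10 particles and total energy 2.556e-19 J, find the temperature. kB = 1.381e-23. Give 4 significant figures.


Step 1: Numerator = 2*E = 2*2.556e-19 = 5.112e-19 J
Step 2: Denominator = N*kB = 10*1.381e-23 = 1.381e-22
Step 3: T = 5.112e-19 / 1.381e-22 = 3702 K

3702


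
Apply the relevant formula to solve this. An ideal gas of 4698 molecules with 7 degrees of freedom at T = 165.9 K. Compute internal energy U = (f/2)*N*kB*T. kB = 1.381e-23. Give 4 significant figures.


Step 1: f/2 = 7/2 = 3.5
Step 2: N*kB*T = 4698*1.381e-23*165.9 = 1.076e-17
Step 3: U = 3.5 * 1.076e-17 = 3.767e-17 J

3.767e-17


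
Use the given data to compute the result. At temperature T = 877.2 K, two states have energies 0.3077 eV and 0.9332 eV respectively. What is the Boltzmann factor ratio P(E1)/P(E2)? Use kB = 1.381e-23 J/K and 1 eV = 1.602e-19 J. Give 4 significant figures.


Step 1: Compute energy difference dE = E1 - E2 = 0.3077 - 0.9332 = -0.6255 eV
Step 2: Convert to Joules: dE_J = -0.6255 * 1.602e-19 = -1.002e-19 J
Step 3: Compute exponent = -dE_J / (kB * T) = -(-1.002e-19) / (1.381e-23 * 877.2) = 8.272
Step 4: P(E1)/P(E2) = exp(8.272) = 3912

3912


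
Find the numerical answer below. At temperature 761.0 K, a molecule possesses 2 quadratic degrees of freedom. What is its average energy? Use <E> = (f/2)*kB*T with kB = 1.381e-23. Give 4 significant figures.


Step 1: f/2 = 2/2 = 1
Step 2: kB*T = 1.381e-23 * 761.0 = 1.051e-20
Step 3: <E> = 1 * 1.051e-20 = 1.051e-20 J

1.051e-20


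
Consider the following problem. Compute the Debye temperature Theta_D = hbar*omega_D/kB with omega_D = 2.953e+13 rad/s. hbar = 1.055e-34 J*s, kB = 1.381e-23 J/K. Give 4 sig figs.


Step 1: hbar*omega_D = 1.055e-34 * 2.953e+13 = 3.115e-21 J
Step 2: Theta_D = 3.115e-21 / 1.381e-23
Step 3: Theta_D = 225.6 K

225.6


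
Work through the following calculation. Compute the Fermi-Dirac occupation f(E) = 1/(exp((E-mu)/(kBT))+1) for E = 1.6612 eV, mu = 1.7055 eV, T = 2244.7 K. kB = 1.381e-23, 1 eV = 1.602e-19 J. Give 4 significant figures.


Step 1: (E - mu) = 1.6612 - 1.7055 = -0.0443 eV
Step 2: Convert: (E-mu)*eV = -7.097e-21 J
Step 3: x = (E-mu)*eV/(kB*T) = -0.2289
Step 4: f = 1/(exp(-0.2289)+1) = 0.557

0.557


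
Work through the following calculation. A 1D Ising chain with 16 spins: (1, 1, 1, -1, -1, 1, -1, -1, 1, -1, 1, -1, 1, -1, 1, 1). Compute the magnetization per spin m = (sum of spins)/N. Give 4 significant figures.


Step 1: Count up spins (+1): 9, down spins (-1): 7
Step 2: Total magnetization M = 9 - 7 = 2
Step 3: m = M/N = 2/16 = 0.125

0.125


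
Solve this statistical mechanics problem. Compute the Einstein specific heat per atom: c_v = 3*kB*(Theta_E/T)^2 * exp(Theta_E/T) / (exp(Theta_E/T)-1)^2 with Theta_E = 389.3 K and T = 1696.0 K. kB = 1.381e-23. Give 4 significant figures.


Step 1: x = Theta_E/T = 389.3/1696.0 = 0.2295
Step 2: x^2 = 0.05269
Step 3: exp(x) = 1.258
Step 4: c_v = 3*1.381e-23*0.05269*1.258/(1.258-1)^2 = 4.125e-23

4.125e-23


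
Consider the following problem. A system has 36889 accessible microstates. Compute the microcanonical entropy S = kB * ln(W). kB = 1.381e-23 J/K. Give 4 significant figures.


Step 1: ln(W) = ln(36889) = 10.52
Step 2: S = kB * ln(W) = 1.381e-23 * 10.52
Step 3: S = 1.452e-22 J/K

1.452e-22


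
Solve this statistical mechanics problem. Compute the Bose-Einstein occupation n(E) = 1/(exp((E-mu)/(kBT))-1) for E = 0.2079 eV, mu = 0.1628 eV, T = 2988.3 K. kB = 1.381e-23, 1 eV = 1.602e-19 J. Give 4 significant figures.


Step 1: (E - mu) = 0.0451 eV
Step 2: x = (E-mu)*eV/(kB*T) = 0.0451*1.602e-19/(1.381e-23*2988.3) = 0.1751
Step 3: exp(x) = 1.191
Step 4: n = 1/(exp(x)-1) = 5.226

5.226


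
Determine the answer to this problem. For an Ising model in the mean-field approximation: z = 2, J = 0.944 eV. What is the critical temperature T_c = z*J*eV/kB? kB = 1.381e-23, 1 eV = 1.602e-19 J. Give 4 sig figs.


Step 1: z*J = 2*0.944 = 1.888 eV
Step 2: Convert to Joules: 1.888*1.602e-19 = 3.025e-19 J
Step 3: T_c = 3.025e-19 / 1.381e-23 = 2.19e+04 K

2.19e+04


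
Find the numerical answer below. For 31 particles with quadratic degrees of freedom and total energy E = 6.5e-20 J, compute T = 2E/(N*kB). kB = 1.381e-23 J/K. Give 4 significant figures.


Step 1: Numerator = 2*E = 2*6.5e-20 = 1.3e-19 J
Step 2: Denominator = N*kB = 31*1.381e-23 = 4.281e-22
Step 3: T = 1.3e-19 / 4.281e-22 = 303.7 K

303.7


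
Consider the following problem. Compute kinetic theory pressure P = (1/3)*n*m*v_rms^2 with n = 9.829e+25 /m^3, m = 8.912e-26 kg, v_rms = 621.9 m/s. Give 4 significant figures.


Step 1: v_rms^2 = 621.9^2 = 3.868e+05
Step 2: n*m = 9.829e+25*8.912e-26 = 8.76
Step 3: P = (1/3)*8.76*3.868e+05 = 1.129e+06 Pa

1.129e+06


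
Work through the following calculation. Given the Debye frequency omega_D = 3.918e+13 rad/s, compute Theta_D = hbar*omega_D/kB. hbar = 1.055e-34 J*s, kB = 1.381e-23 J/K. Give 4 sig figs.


Step 1: hbar*omega_D = 1.055e-34 * 3.918e+13 = 4.133e-21 J
Step 2: Theta_D = 4.133e-21 / 1.381e-23
Step 3: Theta_D = 299.3 K

299.3


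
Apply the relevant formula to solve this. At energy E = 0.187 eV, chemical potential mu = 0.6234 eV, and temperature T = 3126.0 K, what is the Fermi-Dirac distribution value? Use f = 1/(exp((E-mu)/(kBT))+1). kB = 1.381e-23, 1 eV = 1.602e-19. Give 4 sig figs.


Step 1: (E - mu) = 0.187 - 0.6234 = -0.4364 eV
Step 2: Convert: (E-mu)*eV = -6.991e-20 J
Step 3: x = (E-mu)*eV/(kB*T) = -1.619
Step 4: f = 1/(exp(-1.619)+1) = 0.8347

0.8347


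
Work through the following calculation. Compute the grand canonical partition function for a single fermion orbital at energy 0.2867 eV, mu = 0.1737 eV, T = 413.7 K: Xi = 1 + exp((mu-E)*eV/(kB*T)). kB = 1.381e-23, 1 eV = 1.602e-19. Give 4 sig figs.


Step 1: (mu - E) = 0.1737 - 0.2867 = -0.113 eV
Step 2: x = (mu-E)*eV/(kB*T) = -0.113*1.602e-19/(1.381e-23*413.7) = -3.169
Step 3: exp(x) = 0.04206
Step 4: Xi = 1 + 0.04206 = 1.042

1.042


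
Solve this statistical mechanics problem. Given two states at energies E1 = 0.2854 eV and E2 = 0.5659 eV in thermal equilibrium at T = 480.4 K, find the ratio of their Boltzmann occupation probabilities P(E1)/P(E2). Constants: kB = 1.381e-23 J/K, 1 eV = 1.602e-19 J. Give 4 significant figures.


Step 1: Compute energy difference dE = E1 - E2 = 0.2854 - 0.5659 = -0.2805 eV
Step 2: Convert to Joules: dE_J = -0.2805 * 1.602e-19 = -4.494e-20 J
Step 3: Compute exponent = -dE_J / (kB * T) = -(-4.494e-20) / (1.381e-23 * 480.4) = 6.773
Step 4: P(E1)/P(E2) = exp(6.773) = 874.2

874.2
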